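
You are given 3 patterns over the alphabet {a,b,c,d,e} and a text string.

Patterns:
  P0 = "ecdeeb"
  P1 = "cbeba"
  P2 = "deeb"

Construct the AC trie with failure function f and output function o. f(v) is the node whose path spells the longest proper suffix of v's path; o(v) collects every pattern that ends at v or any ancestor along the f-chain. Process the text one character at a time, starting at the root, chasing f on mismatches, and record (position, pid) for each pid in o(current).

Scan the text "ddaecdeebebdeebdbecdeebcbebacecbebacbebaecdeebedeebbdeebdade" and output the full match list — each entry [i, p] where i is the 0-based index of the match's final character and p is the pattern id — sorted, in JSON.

Build automaton:
Trie nodes:
  0='ε' goto c→7 d→12 e→1
  1='e' goto c→2
  2='ec' goto d→3
  3='ecd' goto e→4
  4='ecde' goto e→5
  5='ecdee' goto b→6
  6='ecdeeb' goto ·  ←P0
  7='c' goto b→8
  8='cb' goto e→9
  9='cbe' goto b→10
  10='cbeb' goto a→11
  11='cbeba' goto ·  ←P1
  12='d' goto e→13
  13='de' goto e→14
  14='dee' goto b→15
  15='deeb' goto ·  ←P2

BFS fail/out derivation:
  n1('e'): parent n0 fail=0; on 'e' 0 → fail=0;  out ∅∪∅=∅
  n7('c'): parent n0 fail=0; on 'c' 0 → fail=0;  out ∅∪∅=∅
  n12('d'): parent n0 fail=0; on 'd' 0 → fail=0;  out ∅∪∅=∅
  n2('ec'): parent n1 fail=0; on 'c' 0 → fail=7;  out ∅∪∅=∅
  n8('cb'): parent n7 fail=0; on 'b' 0 → fail=0;  out ∅∪∅=∅
  n13('de'): parent n12 fail=0; on 'e' 0 → fail=1;  out ∅∪∅=∅
  n3('ecd'): parent n2 fail=7; on 'd' 7→0 → fail=12;  out ∅∪∅=∅
  n9('cbe'): parent n8 fail=0; on 'e' 0 → fail=1;  out ∅∪∅=∅
  n14('dee'): parent n13 fail=1; on 'e' 1→0 → fail=1;  out ∅∪∅=∅
  n4('ecde'): parent n3 fail=12; on 'e' 12 → fail=13;  out ∅∪∅=∅
  n10('cbeb'): parent n9 fail=1; on 'b' 1→0 → fail=0;  out ∅∪∅=∅
  n15('deeb'): parent n14 fail=1; on 'b' 1→0 → fail=0;  out {2}∪∅={2}
  n5('ecdee'): parent n4 fail=13; on 'e' 13 → fail=14;  out ∅∪∅=∅
  n11('cbeba'): parent n10 fail=0; on 'a' 0 → fail=0;  out {1}∪∅={1}
  n6('ecdeeb'): parent n5 fail=14; on 'b' 14 → fail=15;  out {0}∪{2}={0,2}

Run:
i=0 'd': node 0→12
i=1 'd': node 12→12 (via fail)
i=2 'a': node 12→0 (via fail)
i=3 'e': node 0→1
i=4 'c': node 1→2
i=5 'd': node 2→3
i=6 'e': node 3→4
i=7 'e': node 4→5
i=8 'b': node 5→6  ** P0@[3:8],P2@[5:8]
i=9 'e': node 6→1 (via fail)
i=10 'b': node 1→0 (via fail)
i=11 'd': node 0→12
i=12 'e': node 12→13
i=13 'e': node 13→14
i=14 'b': node 14→15  ** P2@[11:14]
i=15 'd': node 15→12 (via fail)
i=16 'b': node 12→0 (via fail)
i=17 'e': node 0→1
i=18 'c': node 1→2
i=19 'd': node 2→3
i=20 'e': node 3→4
i=21 'e': node 4→5
i=22 'b': node 5→6  ** P0@[17:22],P2@[19:22]
i=23 'c': node 6→7 (via fail)
i=24 'b': node 7→8
i=25 'e': node 8→9
i=26 'b': node 9→10
i=27 'a': node 10→11  ** P1@[23:27]
i=28 'c': node 11→7 (via fail)
i=29 'e': node 7→1 (via fail)
i=30 'c': node 1→2
i=31 'b': node 2→8 (via fail)
i=32 'e': node 8→9
i=33 'b': node 9→10
i=34 'a': node 10→11  ** P1@[30:34]
i=35 'c': node 11→7 (via fail)
i=36 'b': node 7→8
i=37 'e': node 8→9
i=38 'b': node 9→10
i=39 'a': node 10→11  ** P1@[35:39]
i=40 'e': node 11→1 (via fail)
i=41 'c': node 1→2
i=42 'd': node 2→3
i=43 'e': node 3→4
i=44 'e': node 4→5
i=45 'b': node 5→6  ** P0@[40:45],P2@[42:45]
i=46 'e': node 6→1 (via fail)
i=47 'd': node 1→12 (via fail)
i=48 'e': node 12→13
i=49 'e': node 13→14
i=50 'b': node 14→15  ** P2@[47:50]
i=51 'b': node 15→0 (via fail)
i=52 'd': node 0→12
i=53 'e': node 12→13
i=54 'e': node 13→14
i=55 'b': node 14→15  ** P2@[52:55]
i=56 'd': node 15→12 (via fail)
i=57 'a': node 12→0 (via fail)
i=58 'd': node 0→12
i=59 'e': node 12→13

Matches: [[8,0],[8,2],[14,2],[22,0],[22,2],[27,1],[34,1],[39,1],[45,0],[45,2],[50,2],[55,2]]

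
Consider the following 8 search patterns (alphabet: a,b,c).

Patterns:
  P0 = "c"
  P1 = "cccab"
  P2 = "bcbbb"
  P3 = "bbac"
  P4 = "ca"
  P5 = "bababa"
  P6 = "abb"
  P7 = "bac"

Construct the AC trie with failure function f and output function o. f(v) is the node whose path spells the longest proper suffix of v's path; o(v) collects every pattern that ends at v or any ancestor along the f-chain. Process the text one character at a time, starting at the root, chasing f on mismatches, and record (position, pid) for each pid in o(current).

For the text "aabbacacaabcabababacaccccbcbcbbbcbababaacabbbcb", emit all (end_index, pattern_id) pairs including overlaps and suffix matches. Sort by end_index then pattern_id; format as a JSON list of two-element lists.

Build:
Trie nodes:
  0='ε' goto a→20 b→6 c→1
  1='c' goto a→14 c→2  ←P0
  2='cc' goto c→3
  3='ccc' goto a→4
  4='ccca' goto b→5
  5='cccab' goto ·  ←P1
  6='b' goto a→15 b→11 c→7
  7='bc' goto b→8
  8='bcb' goto b→9
  9='bcbb' goto b→10
  10='bcbbb' goto ·  ←P2
  11='bb' goto a→12
  12='bba' goto c→13
  13='bbac' goto ·  ←P3
  14='ca' goto ·  ←P4
  15='ba' goto b→16 c→23
  16='bab' goto a→17
  17='baba' goto b→18
  18='babab' goto a→19
  19='bababa' goto ·  ←P5
  20='a' goto b→21
  21='ab' goto b→22
  22='abb' goto ·  ←P6
  23='bac' goto ·  ←P7

BFS fail/out derivation:
  fail(1) 'c': from fail(0)=0 chase 'c': 0 ⇒ 0;  out={0}∪out(0)={0}
  fail(6) 'b': from fail(0)=0 chase 'b': 0 ⇒ 0;  out=∅∪out(0)=∅
  fail(20) 'a': from fail(0)=0 chase 'a': 0 ⇒ 0;  out=∅∪out(0)=∅
  fail(2) 'cc': from fail(1)=0 chase 'c': 0 ⇒ 1;  out=∅∪out(1)={0}
  fail(7) 'bc': from fail(6)=0 chase 'c': 0 ⇒ 1;  out=∅∪out(1)={0}
  fail(11) 'bb': from fail(6)=0 chase 'b': 0 ⇒ 6;  out=∅∪out(6)=∅
  fail(14) 'ca': from fail(1)=0 chase 'a': 0 ⇒ 20;  out={4}∪out(20)={4}
  fail(15) 'ba': from fail(6)=0 chase 'a': 0 ⇒ 20;  out=∅∪out(20)=∅
  fail(21) 'ab': from fail(20)=0 chase 'b': 0 ⇒ 6;  out=∅∪out(6)=∅
  fail(3) 'ccc': from fail(2)=1 chase 'c': 1 ⇒ 2;  out=∅∪out(2)={0}
  fail(8) 'bcb': from fail(7)=1 chase 'b': 1→0 ⇒ 6;  out=∅∪out(6)=∅
  fail(12) 'bba': from fail(11)=6 chase 'a': 6 ⇒ 15;  out=∅∪out(15)=∅
  fail(16) 'bab': from fail(15)=20 chase 'b': 20 ⇒ 21;  out=∅∪out(21)=∅
  fail(22) 'abb': from fail(21)=6 chase 'b': 6 ⇒ 11;  out={6}∪out(11)={6}
  fail(23) 'bac': from fail(15)=20 chase 'c': 20→0 ⇒ 1;  out={7}∪out(1)={0,7}
  fail(4) 'ccca': from fail(3)=2 chase 'a': 2→1 ⇒ 14;  out=∅∪out(14)={4}
  fail(9) 'bcbb': from fail(8)=6 chase 'b': 6 ⇒ 11;  out=∅∪out(11)=∅
  fail(13) 'bbac': from fail(12)=15 chase 'c': 15 ⇒ 23;  out={3}∪out(23)={0,3,7}
  fail(17) 'baba': from fail(16)=21 chase 'a': 21→6 ⇒ 15;  out=∅∪out(15)=∅
  fail(5) 'cccab': from fail(4)=14 chase 'b': 14→20 ⇒ 21;  out={1}∪out(21)={1}
  fail(10) 'bcbbb': from fail(9)=11 chase 'b': 11→6 ⇒ 11;  out={2}∪out(11)={2}
  fail(18) 'babab': from fail(17)=15 chase 'b': 15 ⇒ 16;  out=∅∪out(16)=∅
  fail(19) 'bababa': from fail(18)=16 chase 'a': 16 ⇒ 17;  out={5}∪out(17)={5}

Run:
pos 0 'a': at 20
pos 1 'a': at 20 (via fail)
pos 2 'b': at 21
pos 3 'b': at 22  emit P6@[1:3]
pos 4 'a': at 12 (via fail)
pos 5 'c': at 13  emit P0@[5:5],P3@[2:5],P7@[3:5]
pos 6 'a': at 14 (via fail)  emit P4@[5:6]
pos 7 'c': at 1 (via fail)  emit P0@[7:7]
pos 8 'a': at 14  emit P4@[7:8]
pos 9 'a': at 20 (via fail)
pos 10 'b': at 21
pos 11 'c': at 7 (via fail)  emit P0@[11:11]
pos 12 'a': at 14 (via fail)  emit P4@[11:12]
pos 13 'b': at 21 (via fail)
pos 14 'a': at 15 (via fail)
pos 15 'b': at 16
pos 16 'a': at 17
pos 17 'b': at 18
pos 18 'a': at 19  emit P5@[13:18]
pos 19 'c': at 23 (via fail)  emit P0@[19:19],P7@[17:19]
pos 20 'a': at 14 (via fail)  emit P4@[19:20]
pos 21 'c': at 1 (via fail)  emit P0@[21:21]
pos 22 'c': at 2  emit P0@[22:22]
pos 23 'c': at 3  emit P0@[23:23]
pos 24 'c': at 3 (via fail)  emit P0@[24:24]
pos 25 'b': at 6 (via fail)
pos 26 'c': at 7  emit P0@[26:26]
pos 27 'b': at 8
pos 28 'c': at 7 (via fail)  emit P0@[28:28]
pos 29 'b': at 8
pos 30 'b': at 9
pos 31 'b': at 10  emit P2@[27:31]
pos 32 'c': at 7 (via fail)  emit P0@[32:32]
pos 33 'b': at 8
pos 34 'a': at 15 (via fail)
pos 35 'b': at 16
pos 36 'a': at 17
pos 37 'b': at 18
pos 38 'a': at 19  emit P5@[33:38]
pos 39 'a': at 20 (via fail)
pos 40 'c': at 1 (via fail)  emit P0@[40:40]
pos 41 'a': at 14  emit P4@[40:41]
pos 42 'b': at 21 (via fail)
pos 43 'b': at 22  emit P6@[41:43]
pos 44 'b': at 11 (via fail)
pos 45 'c': at 7 (via fail)  emit P0@[45:45]
pos 46 'b': at 8

All matches (sorted): [[3,6],[5,0],[5,3],[5,7],[6,4],[7,0],[8,4],[11,0],[12,4],[18,5],[19,0],[19,7],[20,4],[21,0],[22,0],[23,0],[24,0],[26,0],[28,0],[31,2],[32,0],[38,5],[40,0],[41,4],[43,6],[45,0]]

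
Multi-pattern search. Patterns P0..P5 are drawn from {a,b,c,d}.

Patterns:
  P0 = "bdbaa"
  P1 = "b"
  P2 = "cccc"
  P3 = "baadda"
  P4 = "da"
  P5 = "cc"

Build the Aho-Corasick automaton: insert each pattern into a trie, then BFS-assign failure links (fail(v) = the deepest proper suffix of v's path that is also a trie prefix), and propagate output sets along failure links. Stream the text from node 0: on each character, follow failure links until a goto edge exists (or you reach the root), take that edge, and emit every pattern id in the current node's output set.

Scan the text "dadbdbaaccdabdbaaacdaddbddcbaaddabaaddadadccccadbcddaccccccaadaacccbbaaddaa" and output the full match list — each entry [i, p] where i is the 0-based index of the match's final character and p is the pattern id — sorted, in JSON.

Construct AC machine:
Trie nodes:
  0='ε' goto b→1 c→6 d→15
  1='b' goto a→10 d→2  [P1 ends]
  2='bd' goto b→3
  3='bdb' goto a→4
  4='bdba' goto a→5
  5='bdbaa' goto ·  [P0 ends]
  6='c' goto c→7
  7='cc' goto c→8  [P5 ends]
  8='ccc' goto c→9
  9='cccc' goto ·  [P2 ends]
  10='ba' goto a→11
  11='baa' goto d→12
  12='baad' goto d→13
  13='baadd' goto a→14
  14='baadda' goto ·  [P3 ends]
  15='d' goto a→16
  16='da' goto ·  [P4 ends]

BFS fail/out derivation:
  n1('b'): parent n0 fail=0; on 'b' 0 → fail=0;  out {1}∪∅={1}
  n6('c'): parent n0 fail=0; on 'c' 0 → fail=0;  out ∅∪∅=∅
  n15('d'): parent n0 fail=0; on 'd' 0 → fail=0;  out ∅∪∅=∅
  n2('bd'): parent n1 fail=0; on 'd' 0 → fail=15;  out ∅∪∅=∅
  n7('cc'): parent n6 fail=0; on 'c' 0 → fail=6;  out {5}∪∅={5}
  n10('ba'): parent n1 fail=0; on 'a' 0 → fail=0;  out ∅∪∅=∅
  n16('da'): parent n15 fail=0; on 'a' 0 → fail=0;  out {4}∪∅={4}
  n3('bdb'): parent n2 fail=15; on 'b' 15→0 → fail=1;  out ∅∪{1}={1}
  n8('ccc'): parent n7 fail=6; on 'c' 6 → fail=7;  out ∅∪{5}={5}
  n11('baa'): parent n10 fail=0; on 'a' 0 → fail=0;  out ∅∪∅=∅
  n4('bdba'): parent n3 fail=1; on 'a' 1 → fail=10;  out ∅∪∅=∅
  n9('cccc'): parent n8 fail=7; on 'c' 7 → fail=8;  out {2}∪{5}={2,5}
  n12('baad'): parent n11 fail=0; on 'd' 0 → fail=15;  out ∅∪∅=∅
  n5('bdbaa'): parent n4 fail=10; on 'a' 10 → fail=11;  out {0}∪∅={0}
  n13('baadd'): parent n12 fail=15; on 'd' 15→0 → fail=15;  out ∅∪∅=∅
  n14('baadda'): parent n13 fail=15; on 'a' 15 → fail=16;  out {3}∪{4}={3,4}

Text stream:
i=0 'd': node 0→15
i=1 'a': node 15→16  emit P4@[0:1]
i=2 'd': node 16→15 (via fail)
i=3 'b': node 15→1 (via fail)  emit P1@[3:3]
i=4 'd': node 1→2
i=5 'b': node 2→3  emit P1@[5:5]
i=6 'a': node 3→4
i=7 'a': node 4→5  emit P0@[3:7]
i=8 'c': node 5→6 (via fail)
i=9 'c': node 6→7  emit P5@[8:9]
i=10 'd': node 7→15 (via fail)
i=11 'a': node 15→16  emit P4@[10:11]
i=12 'b': node 16→1 (via fail)  emit P1@[12:12]
i=13 'd': node 1→2
i=14 'b': node 2→3  emit P1@[14:14]
i=15 'a': node 3→4
i=16 'a': node 4→5  emit P0@[12:16]
i=17 'a': node 5→0 (via fail)
i=18 'c': node 0→6
i=19 'd': node 6→15 (via fail)
i=20 'a': node 15→16  emit P4@[19:20]
i=21 'd': node 16→15 (via fail)
i=22 'd': node 15→15 (via fail)
i=23 'b': node 15→1 (via fail)  emit P1@[23:23]
i=24 'd': node 1→2
i=25 'd': node 2→15 (via fail)
i=26 'c': node 15→6 (via fail)
i=27 'b': node 6→1 (via fail)  emit P1@[27:27]
i=28 'a': node 1→10
i=29 'a': node 10→11
i=30 'd': node 11→12
i=31 'd': node 12→13
i=32 'a': node 13→14  emit P3@[27:32],P4@[31:32]
i=33 'b': node 14→1 (via fail)  emit P1@[33:33]
i=34 'a': node 1→10
i=35 'a': node 10→11
i=36 'd': node 11→12
i=37 'd': node 12→13
i=38 'a': node 13→14  emit P3@[33:38],P4@[37:38]
i=39 'd': node 14→15 (via fail)
i=40 'a': node 15→16  emit P4@[39:40]
i=41 'd': node 16→15 (via fail)
i=42 'c': node 15→6 (via fail)
i=43 'c': node 6→7  emit P5@[42:43]
i=44 'c': node 7→8  emit P5@[43:44]
i=45 'c': node 8→9  emit P2@[42:45],P5@[44:45]
i=46 'a': node 9→0 (via fail)
i=47 'd': node 0→15
i=48 'b': node 15→1 (via fail)  emit P1@[48:48]
i=49 'c': node 1→6 (via fail)
i=50 'd': node 6→15 (via fail)
i=51 'd': node 15→15 (via fail)
i=52 'a': node 15→16  emit P4@[51:52]
i=53 'c': node 16→6 (via fail)
i=54 'c': node 6→7  emit P5@[53:54]
i=55 'c': node 7→8  emit P5@[54:55]
i=56 'c': node 8→9  emit P2@[53:56],P5@[55:56]
i=57 'c': node 9→9 (via fail)  emit P2@[54:57],P5@[56:57]
i=58 'c': node 9→9 (via fail)  emit P2@[55:58],P5@[57:58]
i=59 'a': node 9→0 (via fail)
i=60 'a': node 0→0
i=61 'd': node 0→15
i=62 'a': node 15→16  emit P4@[61:62]
i=63 'a': node 16→0 (via fail)
i=64 'c': node 0→6
i=65 'c': node 6→7  emit P5@[64:65]
i=66 'c': node 7→8  emit P5@[65:66]
i=67 'b': node 8→1 (via fail)  emit P1@[67:67]
i=68 'b': node 1→1 (via fail)  emit P1@[68:68]
i=69 'a': node 1→10
i=70 'a': node 10→11
i=71 'd': node 11→12
i=72 'd': node 12→13
i=73 'a': node 13→14  emit P3@[68:73],P4@[72:73]
i=74 'a': node 14→0 (via fail)

Matches: [[1,4],[3,1],[5,1],[7,0],[9,5],[11,4],[12,1],[14,1],[16,0],[20,4],[23,1],[27,1],[32,3],[32,4],[33,1],[38,3],[38,4],[40,4],[43,5],[44,5],[45,2],[45,5],[48,1],[52,4],[54,5],[55,5],[56,2],[56,5],[57,2],[57,5],[58,2],[58,5],[62,4],[65,5],[66,5],[67,1],[68,1],[73,3],[73,4]]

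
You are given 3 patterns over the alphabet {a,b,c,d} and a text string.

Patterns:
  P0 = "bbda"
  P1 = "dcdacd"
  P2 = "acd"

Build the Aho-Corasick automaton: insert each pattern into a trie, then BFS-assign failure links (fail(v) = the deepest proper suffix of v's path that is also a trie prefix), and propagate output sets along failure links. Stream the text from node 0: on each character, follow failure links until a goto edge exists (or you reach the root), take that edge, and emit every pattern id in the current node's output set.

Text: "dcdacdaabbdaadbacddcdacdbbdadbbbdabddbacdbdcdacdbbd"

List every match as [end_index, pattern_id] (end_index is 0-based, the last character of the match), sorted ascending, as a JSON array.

Build:
Trie nodes:
  0='ε' goto a→11 b→1 d→5
  1='b' goto b→2
  2='bb' goto d→3
  3='bbd' goto a→4
  4='bbda' goto ·  ←P0
  5='d' goto c→6
  6='dc' goto d→7
  7='dcd' goto a→8
  8='dcda' goto c→9
  9='dcdac' goto d→10
  10='dcdacd' goto ·  ←P1
  11='a' goto c→12
  12='ac' goto d→13
  13='acd' goto ·  ←P2

BFS fail/out derivation:
  n1('b'): parent n0 fail=0; on 'b' 0 → fail=0;  out ∅∪∅=∅
  n5('d'): parent n0 fail=0; on 'd' 0 → fail=0;  out ∅∪∅=∅
  n11('a'): parent n0 fail=0; on 'a' 0 → fail=0;  out ∅∪∅=∅
  n2('bb'): parent n1 fail=0; on 'b' 0 → fail=1;  out ∅∪∅=∅
  n6('dc'): parent n5 fail=0; on 'c' 0 → fail=0;  out ∅∪∅=∅
  n12('ac'): parent n11 fail=0; on 'c' 0 → fail=0;  out ∅∪∅=∅
  n3('bbd'): parent n2 fail=1; on 'd' 1→0 → fail=5;  out ∅∪∅=∅
  n7('dcd'): parent n6 fail=0; on 'd' 0 → fail=5;  out ∅∪∅=∅
  n13('acd'): parent n12 fail=0; on 'd' 0 → fail=5;  out {2}∪∅={2}
  n4('bbda'): parent n3 fail=5; on 'a' 5→0 → fail=11;  out {0}∪∅={0}
  n8('dcda'): parent n7 fail=5; on 'a' 5→0 → fail=11;  out ∅∪∅=∅
  n9('dcdac'): parent n8 fail=11; on 'c' 11 → fail=12;  out ∅∪∅=∅
  n10('dcdacd'): parent n9 fail=12; on 'd' 12 → fail=13;  out {1}∪{2}={1,2}

Scan:
[0] read 'd'  n0⇒n5
[1] read 'c'  n5⇒n6
[2] read 'd'  n6⇒n7
[3] read 'a'  n7⇒n8
[4] read 'c'  n8⇒n9
[5] read 'd'  n9⇒n10  → match P1@[0:5],P2@[3:5]
[6] read 'a'  n10⇒n11 (fail-walked)
[7] read 'a'  n11⇒n11 (fail-walked)
[8] read 'b'  n11⇒n1 (fail-walked)
[9] read 'b'  n1⇒n2
[10] read 'd'  n2⇒n3
[11] read 'a'  n3⇒n4  → match P0@[8:11]
[12] read 'a'  n4⇒n11 (fail-walked)
[13] read 'd'  n11⇒n5 (fail-walked)
[14] read 'b'  n5⇒n1 (fail-walked)
[15] read 'a'  n1⇒n11 (fail-walked)
[16] read 'c'  n11⇒n12
[17] read 'd'  n12⇒n13  → match P2@[15:17]
[18] read 'd'  n13⇒n5 (fail-walked)
[19] read 'c'  n5⇒n6
[20] read 'd'  n6⇒n7
[21] read 'a'  n7⇒n8
[22] read 'c'  n8⇒n9
[23] read 'd'  n9⇒n10  → match P1@[18:23],P2@[21:23]
[24] read 'b'  n10⇒n1 (fail-walked)
[25] read 'b'  n1⇒n2
[26] read 'd'  n2⇒n3
[27] read 'a'  n3⇒n4  → match P0@[24:27]
[28] read 'd'  n4⇒n5 (fail-walked)
[29] read 'b'  n5⇒n1 (fail-walked)
[30] read 'b'  n1⇒n2
[31] read 'b'  n2⇒n2 (fail-walked)
[32] read 'd'  n2⇒n3
[33] read 'a'  n3⇒n4  → match P0@[30:33]
[34] read 'b'  n4⇒n1 (fail-walked)
[35] read 'd'  n1⇒n5 (fail-walked)
[36] read 'd'  n5⇒n5 (fail-walked)
[37] read 'b'  n5⇒n1 (fail-walked)
[38] read 'a'  n1⇒n11 (fail-walked)
[39] read 'c'  n11⇒n12
[40] read 'd'  n12⇒n13  → match P2@[38:40]
[41] read 'b'  n13⇒n1 (fail-walked)
[42] read 'd'  n1⇒n5 (fail-walked)
[43] read 'c'  n5⇒n6
[44] read 'd'  n6⇒n7
[45] read 'a'  n7⇒n8
[46] read 'c'  n8⇒n9
[47] read 'd'  n9⇒n10  → match P1@[42:47],P2@[45:47]
[48] read 'b'  n10⇒n1 (fail-walked)
[49] read 'b'  n1⇒n2
[50] read 'd'  n2⇒n3

Matches: [[5,1],[5,2],[11,0],[17,2],[23,1],[23,2],[27,0],[33,0],[40,2],[47,1],[47,2]]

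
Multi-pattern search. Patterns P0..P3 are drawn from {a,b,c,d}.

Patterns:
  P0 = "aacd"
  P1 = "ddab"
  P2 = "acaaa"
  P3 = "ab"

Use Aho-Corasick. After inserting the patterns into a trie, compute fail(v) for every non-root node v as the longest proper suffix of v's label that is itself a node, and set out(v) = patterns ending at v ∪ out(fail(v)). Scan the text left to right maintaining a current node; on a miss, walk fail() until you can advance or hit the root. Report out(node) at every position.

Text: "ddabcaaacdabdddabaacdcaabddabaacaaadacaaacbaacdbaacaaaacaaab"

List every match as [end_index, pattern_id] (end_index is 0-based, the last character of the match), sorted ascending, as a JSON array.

Construct AC machine:
Trie nodes:
  n0 'ε': a→1 d→5
  n1 'a': a→2 b→13 c→9
  n2 'aa': c→3
  n3 'aac': d→4
  n4 'aacd': ·  ←P0
  n5 'd': d→6
  n6 'dd': a→7
  n7 'dda': b→8
  n8 'ddab': ·  ←P1
  n9 'ac': a→10
  n10 'aca': a→11
  n11 'acaa': a→12
  n12 'acaaa': ·  ←P2
  n13 'ab': ·  ←P3

BFS fail/out derivation:
  fail(1) 'a': from fail(0)=0 chase 'a': 0 ⇒ 0;  out=∅∪out(0)=∅
  fail(5) 'd': from fail(0)=0 chase 'd': 0 ⇒ 0;  out=∅∪out(0)=∅
  fail(2) 'aa': from fail(1)=0 chase 'a': 0 ⇒ 1;  out=∅∪out(1)=∅
  fail(6) 'dd': from fail(5)=0 chase 'd': 0 ⇒ 5;  out=∅∪out(5)=∅
  fail(9) 'ac': from fail(1)=0 chase 'c': 0 ⇒ 0;  out=∅∪out(0)=∅
  fail(13) 'ab': from fail(1)=0 chase 'b': 0 ⇒ 0;  out={3}∪out(0)={3}
  fail(3) 'aac': from fail(2)=1 chase 'c': 1 ⇒ 9;  out=∅∪out(9)=∅
  fail(7) 'dda': from fail(6)=5 chase 'a': 5→0 ⇒ 1;  out=∅∪out(1)=∅
  fail(10) 'aca': from fail(9)=0 chase 'a': 0 ⇒ 1;  out=∅∪out(1)=∅
  fail(4) 'aacd': from fail(3)=9 chase 'd': 9→0 ⇒ 5;  out={0}∪out(5)={0}
  fail(8) 'ddab': from fail(7)=1 chase 'b': 1 ⇒ 13;  out={1}∪out(13)={1,3}
  fail(11) 'acaa': from fail(10)=1 chase 'a': 1 ⇒ 2;  out=∅∪out(2)=∅
  fail(12) 'acaaa': from fail(11)=2 chase 'a': 2→1 ⇒ 2;  out={2}∪out(2)={2}

Scan:
pos 0 'd': at 5
pos 1 'd': at 6
pos 2 'a': at 7
pos 3 'b': at 8  ** P1@[0:3],P3@[2:3]
pos 4 'c': at 0 (fail-walked)
pos 5 'a': at 1
pos 6 'a': at 2
pos 7 'a': at 2 (fail-walked)
pos 8 'c': at 3
pos 9 'd': at 4  ** P0@[6:9]
pos 10 'a': at 1 (fail-walked)
pos 11 'b': at 13  ** P3@[10:11]
pos 12 'd': at 5 (fail-walked)
pos 13 'd': at 6
pos 14 'd': at 6 (fail-walked)
pos 15 'a': at 7
pos 16 'b': at 8  ** P1@[13:16],P3@[15:16]
pos 17 'a': at 1 (fail-walked)
pos 18 'a': at 2
pos 19 'c': at 3
pos 20 'd': at 4  ** P0@[17:20]
pos 21 'c': at 0 (fail-walked)
pos 22 'a': at 1
pos 23 'a': at 2
pos 24 'b': at 13 (fail-walked)  ** P3@[23:24]
pos 25 'd': at 5 (fail-walked)
pos 26 'd': at 6
pos 27 'a': at 7
pos 28 'b': at 8  ** P1@[25:28],P3@[27:28]
pos 29 'a': at 1 (fail-walked)
pos 30 'a': at 2
pos 31 'c': at 3
pos 32 'a': at 10 (fail-walked)
pos 33 'a': at 11
pos 34 'a': at 12  ** P2@[30:34]
pos 35 'd': at 5 (fail-walked)
pos 36 'a': at 1 (fail-walked)
pos 37 'c': at 9
pos 38 'a': at 10
pos 39 'a': at 11
pos 40 'a': at 12  ** P2@[36:40]
pos 41 'c': at 3 (fail-walked)
pos 42 'b': at 0 (fail-walked)
pos 43 'a': at 1
pos 44 'a': at 2
pos 45 'c': at 3
pos 46 'd': at 4  ** P0@[43:46]
pos 47 'b': at 0 (fail-walked)
pos 48 'a': at 1
pos 49 'a': at 2
pos 50 'c': at 3
pos 51 'a': at 10 (fail-walked)
pos 52 'a': at 11
pos 53 'a': at 12  ** P2@[49:53]
pos 54 'a': at 2 (fail-walked)
pos 55 'c': at 3
pos 56 'a': at 10 (fail-walked)
pos 57 'a': at 11
pos 58 'a': at 12  ** P2@[54:58]
pos 59 'b': at 13 (fail-walked)  ** P3@[58:59]

Matches: [[3,1],[3,3],[9,0],[11,3],[16,1],[16,3],[20,0],[24,3],[28,1],[28,3],[34,2],[40,2],[46,0],[53,2],[58,2],[59,3]]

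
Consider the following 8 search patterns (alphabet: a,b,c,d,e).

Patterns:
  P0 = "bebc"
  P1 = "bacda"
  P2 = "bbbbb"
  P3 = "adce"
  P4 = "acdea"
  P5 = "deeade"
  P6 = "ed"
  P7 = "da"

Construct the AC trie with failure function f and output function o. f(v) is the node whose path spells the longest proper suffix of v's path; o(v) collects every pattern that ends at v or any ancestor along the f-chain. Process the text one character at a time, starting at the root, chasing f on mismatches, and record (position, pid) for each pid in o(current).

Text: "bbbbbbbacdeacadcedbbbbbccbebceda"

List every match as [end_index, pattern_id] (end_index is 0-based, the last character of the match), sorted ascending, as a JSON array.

Construct AC machine:
Trie (insert patterns):
  0='ε' goto a→13 b→1 d→21 e→27
  1='b' goto a→5 b→9 e→2
  2='be' goto b→3
  3='beb' goto c→4
  4='bebc' goto ·  [P0 ends]
  5='ba' goto c→6
  6='bac' goto d→7
  7='bacd' goto a→8
  8='bacda' goto ·  [P1 ends]
  9='bb' goto b→10
  10='bbb' goto b→11
  11='bbbb' goto b→12
  12='bbbbb' goto ·  [P2 ends]
  13='a' goto c→17 d→14
  14='ad' goto c→15
  15='adc' goto e→16
  16='adce' goto ·  [P3 ends]
  17='ac' goto d→18
  18='acd' goto e→19
  19='acde' goto a→20
  20='acdea' goto ·  [P4 ends]
  21='d' goto a→29 e→22
  22='de' goto e→23
  23='dee' goto a→24
  24='deea' goto d→25
  25='deead' goto e→26
  26='deeade' goto ·  [P5 ends]
  27='e' goto d→28
  28='ed' goto ·  [P6 ends]
  29='da' goto ·  [P7 ends]

Failure links (BFS by depth):
  n1('b'): parent n0 fail=0; on 'b' 0 → fail=0;  out ∅∪∅=∅
  n13('a'): parent n0 fail=0; on 'a' 0 → fail=0;  out ∅∪∅=∅
  n21('d'): parent n0 fail=0; on 'd' 0 → fail=0;  out ∅∪∅=∅
  n27('e'): parent n0 fail=0; on 'e' 0 → fail=0;  out ∅∪∅=∅
  n2('be'): parent n1 fail=0; on 'e' 0 → fail=27;  out ∅∪∅=∅
  n5('ba'): parent n1 fail=0; on 'a' 0 → fail=13;  out ∅∪∅=∅
  n9('bb'): parent n1 fail=0; on 'b' 0 → fail=1;  out ∅∪∅=∅
  n14('ad'): parent n13 fail=0; on 'd' 0 → fail=21;  out ∅∪∅=∅
  n17('ac'): parent n13 fail=0; on 'c' 0 → fail=0;  out ∅∪∅=∅
  n22('de'): parent n21 fail=0; on 'e' 0 → fail=27;  out ∅∪∅=∅
  n28('ed'): parent n27 fail=0; on 'd' 0 → fail=21;  out {6}∪∅={6}
  n29('da'): parent n21 fail=0; on 'a' 0 → fail=13;  out {7}∪∅={7}
  n3('beb'): parent n2 fail=27; on 'b' 27→0 → fail=1;  out ∅∪∅=∅
  n6('bac'): parent n5 fail=13; on 'c' 13 → fail=17;  out ∅∪∅=∅
  n10('bbb'): parent n9 fail=1; on 'b' 1 → fail=9;  out ∅∪∅=∅
  n15('adc'): parent n14 fail=21; on 'c' 21→0 → fail=0;  out ∅∪∅=∅
  n18('acd'): parent n17 fail=0; on 'd' 0 → fail=21;  out ∅∪∅=∅
  n23('dee'): parent n22 fail=27; on 'e' 27→0 → fail=27;  out ∅∪∅=∅
  n4('bebc'): parent n3 fail=1; on 'c' 1→0 → fail=0;  out {0}∪∅={0}
  n7('bacd'): parent n6 fail=17; on 'd' 17 → fail=18;  out ∅∪∅=∅
  n11('bbbb'): parent n10 fail=9; on 'b' 9 → fail=10;  out ∅∪∅=∅
  n16('adce'): parent n15 fail=0; on 'e' 0 → fail=27;  out {3}∪∅={3}
  n19('acde'): parent n18 fail=21; on 'e' 21 → fail=22;  out ∅∪∅=∅
  n24('deea'): parent n23 fail=27; on 'a' 27→0 → fail=13;  out ∅∪∅=∅
  n8('bacda'): parent n7 fail=18; on 'a' 18→21 → fail=29;  out {1}∪{7}={1,7}
  n12('bbbbb'): parent n11 fail=10; on 'b' 10 → fail=11;  out {2}∪∅={2}
  n20('acdea'): parent n19 fail=22; on 'a' 22→27→0 → fail=13;  out {4}∪∅={4}
  n25('deead'): parent n24 fail=13; on 'd' 13 → fail=14;  out ∅∪∅=∅
  n26('deeade'): parent n25 fail=14; on 'e' 14→21 → fail=22;  out {5}∪∅={5}

Scan:
i=0 'b': node 0→1
i=1 'b': node 1→9
i=2 'b': node 9→10
i=3 'b': node 10→11
i=4 'b': node 11→12  ** P2@[0:4]
i=5 'b': node 12→12 (fail-walked)  ** P2@[1:5]
i=6 'b': node 12→12 (fail-walked)  ** P2@[2:6]
i=7 'a': node 12→5 (fail-walked)
i=8 'c': node 5→6
i=9 'd': node 6→7
i=10 'e': node 7→19 (fail-walked)
i=11 'a': node 19→20  ** P4@[7:11]
i=12 'c': node 20→17 (fail-walked)
i=13 'a': node 17→13 (fail-walked)
i=14 'd': node 13→14
i=15 'c': node 14→15
i=16 'e': node 15→16  ** P3@[13:16]
i=17 'd': node 16→28 (fail-walked)  ** P6@[16:17]
i=18 'b': node 28→1 (fail-walked)
i=19 'b': node 1→9
i=20 'b': node 9→10
i=21 'b': node 10→11
i=22 'b': node 11→12  ** P2@[18:22]
i=23 'c': node 12→0 (fail-walked)
i=24 'c': node 0→0
i=25 'b': node 0→1
i=26 'e': node 1→2
i=27 'b': node 2→3
i=28 'c': node 3→4  ** P0@[25:28]
i=29 'e': node 4→27 (fail-walked)
i=30 'd': node 27→28  ** P6@[29:30]
i=31 'a': node 28→29 (fail-walked)  ** P7@[30:31]

Matches: [[4,2],[5,2],[6,2],[11,4],[16,3],[17,6],[22,2],[28,0],[30,6],[31,7]]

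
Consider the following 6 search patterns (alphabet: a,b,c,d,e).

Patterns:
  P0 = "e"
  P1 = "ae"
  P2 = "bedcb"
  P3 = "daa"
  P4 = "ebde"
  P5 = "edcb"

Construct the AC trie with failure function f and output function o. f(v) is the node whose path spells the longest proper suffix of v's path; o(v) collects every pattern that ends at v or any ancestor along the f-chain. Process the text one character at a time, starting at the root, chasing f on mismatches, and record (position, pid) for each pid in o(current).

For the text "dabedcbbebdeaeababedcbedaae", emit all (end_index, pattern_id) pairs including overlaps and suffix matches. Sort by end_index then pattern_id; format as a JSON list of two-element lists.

Build automaton:
Trie (insert patterns):
  0='ε' goto a→2 b→4 d→9 e→1
  1='e' goto b→12 d→15  [P0 ends]
  2='a' goto e→3
  3='ae' goto ·  [P1 ends]
  4='b' goto e→5
  5='be' goto d→6
  6='bed' goto c→7
  7='bedc' goto b→8
  8='bedcb' goto ·  [P2 ends]
  9='d' goto a→10
  10='da' goto a→11
  11='daa' goto ·  [P3 ends]
  12='eb' goto d→13
  13='ebd' goto e→14
  14='ebde' goto ·  [P4 ends]
  15='ed' goto c→16
  16='edc' goto b→17
  17='edcb' goto ·  [P5 ends]

BFS fail/out derivation:
  fail(1) 'e': from fail(0)=0 chase 'e': 0 ⇒ 0;  out={0}∪out(0)={0}
  fail(2) 'a': from fail(0)=0 chase 'a': 0 ⇒ 0;  out=∅∪out(0)=∅
  fail(4) 'b': from fail(0)=0 chase 'b': 0 ⇒ 0;  out=∅∪out(0)=∅
  fail(9) 'd': from fail(0)=0 chase 'd': 0 ⇒ 0;  out=∅∪out(0)=∅
  fail(3) 'ae': from fail(2)=0 chase 'e': 0 ⇒ 1;  out={1}∪out(1)={0,1}
  fail(5) 'be': from fail(4)=0 chase 'e': 0 ⇒ 1;  out=∅∪out(1)={0}
  fail(10) 'da': from fail(9)=0 chase 'a': 0 ⇒ 2;  out=∅∪out(2)=∅
  fail(12) 'eb': from fail(1)=0 chase 'b': 0 ⇒ 4;  out=∅∪out(4)=∅
  fail(15) 'ed': from fail(1)=0 chase 'd': 0 ⇒ 9;  out=∅∪out(9)=∅
  fail(6) 'bed': from fail(5)=1 chase 'd': 1 ⇒ 15;  out=∅∪out(15)=∅
  fail(11) 'daa': from fail(10)=2 chase 'a': 2→0 ⇒ 2;  out={3}∪out(2)={3}
  fail(13) 'ebd': from fail(12)=4 chase 'd': 4→0 ⇒ 9;  out=∅∪out(9)=∅
  fail(16) 'edc': from fail(15)=9 chase 'c': 9→0 ⇒ 0;  out=∅∪out(0)=∅
  fail(7) 'bedc': from fail(6)=15 chase 'c': 15 ⇒ 16;  out=∅∪out(16)=∅
  fail(14) 'ebde': from fail(13)=9 chase 'e': 9→0 ⇒ 1;  out={4}∪out(1)={0,4}
  fail(17) 'edcb': from fail(16)=0 chase 'b': 0 ⇒ 4;  out={5}∪out(4)={5}
  fail(8) 'bedcb': from fail(7)=16 chase 'b': 16 ⇒ 17;  out={2}∪out(17)={2,5}

Text stream:
pos 0 'd': at 9
pos 1 'a': at 10
pos 2 'b': at 4 (fail-walked)
pos 3 'e': at 5  → match P0@[3:3]
pos 4 'd': at 6
pos 5 'c': at 7
pos 6 'b': at 8  → match P2@[2:6],P5@[3:6]
pos 7 'b': at 4 (fail-walked)
pos 8 'e': at 5  → match P0@[8:8]
pos 9 'b': at 12 (fail-walked)
pos 10 'd': at 13
pos 11 'e': at 14  → match P0@[11:11],P4@[8:11]
pos 12 'a': at 2 (fail-walked)
pos 13 'e': at 3  → match P0@[13:13],P1@[12:13]
pos 14 'a': at 2 (fail-walked)
pos 15 'b': at 4 (fail-walked)
pos 16 'a': at 2 (fail-walked)
pos 17 'b': at 4 (fail-walked)
pos 18 'e': at 5  → match P0@[18:18]
pos 19 'd': at 6
pos 20 'c': at 7
pos 21 'b': at 8  → match P2@[17:21],P5@[18:21]
pos 22 'e': at 5 (fail-walked)  → match P0@[22:22]
pos 23 'd': at 6
pos 24 'a': at 10 (fail-walked)
pos 25 'a': at 11  → match P3@[23:25]
pos 26 'e': at 3 (fail-walked)  → match P0@[26:26],P1@[25:26]

All matches (sorted): [[3,0],[6,2],[6,5],[8,0],[11,0],[11,4],[13,0],[13,1],[18,0],[21,2],[21,5],[22,0],[25,3],[26,0],[26,1]]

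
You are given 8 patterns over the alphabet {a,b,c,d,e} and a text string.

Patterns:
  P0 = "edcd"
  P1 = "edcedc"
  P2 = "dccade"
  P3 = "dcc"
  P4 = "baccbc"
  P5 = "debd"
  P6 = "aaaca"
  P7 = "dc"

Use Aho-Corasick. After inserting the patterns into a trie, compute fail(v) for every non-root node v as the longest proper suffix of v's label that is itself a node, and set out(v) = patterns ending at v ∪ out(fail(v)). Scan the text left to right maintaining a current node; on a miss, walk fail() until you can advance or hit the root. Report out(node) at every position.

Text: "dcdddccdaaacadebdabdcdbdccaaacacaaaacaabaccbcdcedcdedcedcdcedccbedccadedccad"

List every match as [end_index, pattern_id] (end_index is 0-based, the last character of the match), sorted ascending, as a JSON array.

Build automaton:
Trie nodes:
  n0 'ε': a→23 b→14 d→8 e→1
  n1 'e': d→2
  n2 'ed': c→3
  n3 'edc': d→4 e→5
  n4 'edcd': ·  [P0 ends]
  n5 'edce': d→6
  n6 'edced': c→7
  n7 'edcedc': ·  [P1 ends]
  n8 'd': c→9 e→20
  n9 'dc': c→10  [P7 ends]
  n10 'dcc': a→11  [P3 ends]
  n11 'dcca': d→12
  n12 'dccad': e→13
  n13 'dccade': ·  [P2 ends]
  n14 'b': a→15
  n15 'ba': c→16
  n16 'bac': c→17
  n17 'bacc': b→18
  n18 'baccb': c→19
  n19 'baccbc': ·  [P4 ends]
  n20 'de': b→21
  n21 'deb': d→22
  n22 'debd': ·  [P5 ends]
  n23 'a': a→24
  n24 'aa': a→25
  n25 'aaa': c→26
  n26 'aaac': a→27
  n27 'aaaca': ·  [P6 ends]

BFS fail/out derivation:
  fail(1) 'e': from fail(0)=0 chase 'e': 0 ⇒ 0;  out=∅∪out(0)=∅
  fail(8) 'd': from fail(0)=0 chase 'd': 0 ⇒ 0;  out=∅∪out(0)=∅
  fail(14) 'b': from fail(0)=0 chase 'b': 0 ⇒ 0;  out=∅∪out(0)=∅
  fail(23) 'a': from fail(0)=0 chase 'a': 0 ⇒ 0;  out=∅∪out(0)=∅
  fail(2) 'ed': from fail(1)=0 chase 'd': 0 ⇒ 8;  out=∅∪out(8)=∅
  fail(9) 'dc': from fail(8)=0 chase 'c': 0 ⇒ 0;  out={7}∪out(0)={7}
  fail(15) 'ba': from fail(14)=0 chase 'a': 0 ⇒ 23;  out=∅∪out(23)=∅
  fail(20) 'de': from fail(8)=0 chase 'e': 0 ⇒ 1;  out=∅∪out(1)=∅
  fail(24) 'aa': from fail(23)=0 chase 'a': 0 ⇒ 23;  out=∅∪out(23)=∅
  fail(3) 'edc': from fail(2)=8 chase 'c': 8 ⇒ 9;  out=∅∪out(9)={7}
  fail(10) 'dcc': from fail(9)=0 chase 'c': 0 ⇒ 0;  out={3}∪out(0)={3}
  fail(16) 'bac': from fail(15)=23 chase 'c': 23→0 ⇒ 0;  out=∅∪out(0)=∅
  fail(21) 'deb': from fail(20)=1 chase 'b': 1→0 ⇒ 14;  out=∅∪out(14)=∅
  fail(25) 'aaa': from fail(24)=23 chase 'a': 23 ⇒ 24;  out=∅∪out(24)=∅
  fail(4) 'edcd': from fail(3)=9 chase 'd': 9→0 ⇒ 8;  out={0}∪out(8)={0}
  fail(5) 'edce': from fail(3)=9 chase 'e': 9→0 ⇒ 1;  out=∅∪out(1)=∅
  fail(11) 'dcca': from fail(10)=0 chase 'a': 0 ⇒ 23;  out=∅∪out(23)=∅
  fail(17) 'bacc': from fail(16)=0 chase 'c': 0 ⇒ 0;  out=∅∪out(0)=∅
  fail(22) 'debd': from fail(21)=14 chase 'd': 14→0 ⇒ 8;  out={5}∪out(8)={5}
  fail(26) 'aaac': from fail(25)=24 chase 'c': 24→23→0 ⇒ 0;  out=∅∪out(0)=∅
  fail(6) 'edced': from fail(5)=1 chase 'd': 1 ⇒ 2;  out=∅∪out(2)=∅
  fail(12) 'dccad': from fail(11)=23 chase 'd': 23→0 ⇒ 8;  out=∅∪out(8)=∅
  fail(18) 'baccb': from fail(17)=0 chase 'b': 0 ⇒ 14;  out=∅∪out(14)=∅
  fail(27) 'aaaca': from fail(26)=0 chase 'a': 0 ⇒ 23;  out={6}∪out(23)={6}
  fail(7) 'edcedc': from fail(6)=2 chase 'c': 2 ⇒ 3;  out={1}∪out(3)={1,7}
  fail(13) 'dccade': from fail(12)=8 chase 'e': 8 ⇒ 20;  out={2}∪out(20)={2}
  fail(19) 'baccbc': from fail(18)=14 chase 'c': 14→0 ⇒ 0;  out={4}∪out(0)={4}

Run:
[0] read 'd'  n0⇒n8
[1] read 'c'  n8⇒n9  emit P7@[0:1]
[2] read 'd'  n9⇒n8 (via fail)
[3] read 'd'  n8⇒n8 (via fail)
[4] read 'd'  n8⇒n8 (via fail)
[5] read 'c'  n8⇒n9  emit P7@[4:5]
[6] read 'c'  n9⇒n10  emit P3@[4:6]
[7] read 'd'  n10⇒n8 (via fail)
[8] read 'a'  n8⇒n23 (via fail)
[9] read 'a'  n23⇒n24
[10] read 'a'  n24⇒n25
[11] read 'c'  n25⇒n26
[12] read 'a'  n26⇒n27  emit P6@[8:12]
[13] read 'd'  n27⇒n8 (via fail)
[14] read 'e'  n8⇒n20
[15] read 'b'  n20⇒n21
[16] read 'd'  n21⇒n22  emit P5@[13:16]
[17] read 'a'  n22⇒n23 (via fail)
[18] read 'b'  n23⇒n14 (via fail)
[19] read 'd'  n14⇒n8 (via fail)
[20] read 'c'  n8⇒n9  emit P7@[19:20]
[21] read 'd'  n9⇒n8 (via fail)
[22] read 'b'  n8⇒n14 (via fail)
[23] read 'd'  n14⇒n8 (via fail)
[24] read 'c'  n8⇒n9  emit P7@[23:24]
[25] read 'c'  n9⇒n10  emit P3@[23:25]
[26] read 'a'  n10⇒n11
[27] read 'a'  n11⇒n24 (via fail)
[28] read 'a'  n24⇒n25
[29] read 'c'  n25⇒n26
[30] read 'a'  n26⇒n27  emit P6@[26:30]
[31] read 'c'  n27⇒n0 (via fail)
[32] read 'a'  n0⇒n23
[33] read 'a'  n23⇒n24
[34] read 'a'  n24⇒n25
[35] read 'a'  n25⇒n25 (via fail)
[36] read 'c'  n25⇒n26
[37] read 'a'  n26⇒n27  emit P6@[33:37]
[38] read 'a'  n27⇒n24 (via fail)
[39] read 'b'  n24⇒n14 (via fail)
[40] read 'a'  n14⇒n15
[41] read 'c'  n15⇒n16
[42] read 'c'  n16⇒n17
[43] read 'b'  n17⇒n18
[44] read 'c'  n18⇒n19  emit P4@[39:44]
[45] read 'd'  n19⇒n8 (via fail)
[46] read 'c'  n8⇒n9  emit P7@[45:46]
[47] read 'e'  n9⇒n1 (via fail)
[48] read 'd'  n1⇒n2
[49] read 'c'  n2⇒n3  emit P7@[48:49]
[50] read 'd'  n3⇒n4  emit P0@[47:50]
[51] read 'e'  n4⇒n20 (via fail)
[52] read 'd'  n20⇒n2 (via fail)
[53] read 'c'  n2⇒n3  emit P7@[52:53]
[54] read 'e'  n3⇒n5
[55] read 'd'  n5⇒n6
[56] read 'c'  n6⇒n7  emit P1@[51:56],P7@[55:56]
[57] read 'd'  n7⇒n4 (via fail)  emit P0@[54:57]
[58] read 'c'  n4⇒n9 (via fail)  emit P7@[57:58]
[59] read 'e'  n9⇒n1 (via fail)
[60] read 'd'  n1⇒n2
[61] read 'c'  n2⇒n3  emit P7@[60:61]
[62] read 'c'  n3⇒n10 (via fail)  emit P3@[60:62]
[63] read 'b'  n10⇒n14 (via fail)
[64] read 'e'  n14⇒n1 (via fail)
[65] read 'd'  n1⇒n2
[66] read 'c'  n2⇒n3  emit P7@[65:66]
[67] read 'c'  n3⇒n10 (via fail)  emit P3@[65:67]
[68] read 'a'  n10⇒n11
[69] read 'd'  n11⇒n12
[70] read 'e'  n12⇒n13  emit P2@[65:70]
[71] read 'd'  n13⇒n2 (via fail)
[72] read 'c'  n2⇒n3  emit P7@[71:72]
[73] read 'c'  n3⇒n10 (via fail)  emit P3@[71:73]
[74] read 'a'  n10⇒n11
[75] read 'd'  n11⇒n12

Matches: [[1,7],[5,7],[6,3],[12,6],[16,5],[20,7],[24,7],[25,3],[30,6],[37,6],[44,4],[46,7],[49,7],[50,0],[53,7],[56,1],[56,7],[57,0],[58,7],[61,7],[62,3],[66,7],[67,3],[70,2],[72,7],[73,3]]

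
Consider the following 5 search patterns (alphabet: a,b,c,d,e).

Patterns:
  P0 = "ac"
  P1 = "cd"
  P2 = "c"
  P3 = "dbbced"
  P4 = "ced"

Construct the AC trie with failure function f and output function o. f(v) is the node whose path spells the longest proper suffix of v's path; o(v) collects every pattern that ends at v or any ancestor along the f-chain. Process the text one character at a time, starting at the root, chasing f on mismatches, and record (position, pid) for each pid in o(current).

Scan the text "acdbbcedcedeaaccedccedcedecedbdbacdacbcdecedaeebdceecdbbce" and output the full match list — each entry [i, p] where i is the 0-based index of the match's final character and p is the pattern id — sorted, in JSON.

Build automaton:
Trie (insert patterns):
  n0 'ε': a→1 c→3 d→5
  n1 'a': c→2
  n2 'ac': ·  [P0 ends]
  n3 'c': d→4 e→11  [P2 ends]
  n4 'cd': ·  [P1 ends]
  n5 'd': b→6
  n6 'db': b→7
  n7 'dbb': c→8
  n8 'dbbc': e→9
  n9 'dbbce': d→10
  n10 'dbbced': ·  [P3 ends]
  n11 'ce': d→12
  n12 'ced': ·  [P4 ends]

BFS fail/out derivation:
  fail(1) 'a': from fail(0)=0 chase 'a': 0 ⇒ 0;  out=∅∪out(0)=∅
  fail(3) 'c': from fail(0)=0 chase 'c': 0 ⇒ 0;  out={2}∪out(0)={2}
  fail(5) 'd': from fail(0)=0 chase 'd': 0 ⇒ 0;  out=∅∪out(0)=∅
  fail(2) 'ac': from fail(1)=0 chase 'c': 0 ⇒ 3;  out={0}∪out(3)={0,2}
  fail(4) 'cd': from fail(3)=0 chase 'd': 0 ⇒ 5;  out={1}∪out(5)={1}
  fail(6) 'db': from fail(5)=0 chase 'b': 0 ⇒ 0;  out=∅∪out(0)=∅
  fail(11) 'ce': from fail(3)=0 chase 'e': 0 ⇒ 0;  out=∅∪out(0)=∅
  fail(7) 'dbb': from fail(6)=0 chase 'b': 0 ⇒ 0;  out=∅∪out(0)=∅
  fail(12) 'ced': from fail(11)=0 chase 'd': 0 ⇒ 5;  out={4}∪out(5)={4}
  fail(8) 'dbbc': from fail(7)=0 chase 'c': 0 ⇒ 3;  out=∅∪out(3)={2}
  fail(9) 'dbbce': from fail(8)=3 chase 'e': 3 ⇒ 11;  out=∅∪out(11)=∅
  fail(10) 'dbbced': from fail(9)=11 chase 'd': 11 ⇒ 12;  out={3}∪out(12)={3,4}

Scan:
i=0 'a': node 0→1
i=1 'c': node 1→2  → match P0@[0:1],P2@[1:1]
i=2 'd': node 2→4 (via fail)  → match P1@[1:2]
i=3 'b': node 4→6 (via fail)
i=4 'b': node 6→7
i=5 'c': node 7→8  → match P2@[5:5]
i=6 'e': node 8→9
i=7 'd': node 9→10  → match P3@[2:7],P4@[5:7]
i=8 'c': node 10→3 (via fail)  → match P2@[8:8]
i=9 'e': node 3→11
i=10 'd': node 11→12  → match P4@[8:10]
i=11 'e': node 12→0 (via fail)
i=12 'a': node 0→1
i=13 'a': node 1→1 (via fail)
i=14 'c': node 1→2  → match P0@[13:14],P2@[14:14]
i=15 'c': node 2→3 (via fail)  → match P2@[15:15]
i=16 'e': node 3→11
i=17 'd': node 11→12  → match P4@[15:17]
i=18 'c': node 12→3 (via fail)  → match P2@[18:18]
i=19 'c': node 3→3 (via fail)  → match P2@[19:19]
i=20 'e': node 3→11
i=21 'd': node 11→12  → match P4@[19:21]
i=22 'c': node 12→3 (via fail)  → match P2@[22:22]
i=23 'e': node 3→11
i=24 'd': node 11→12  → match P4@[22:24]
i=25 'e': node 12→0 (via fail)
i=26 'c': node 0→3  → match P2@[26:26]
i=27 'e': node 3→11
i=28 'd': node 11→12  → match P4@[26:28]
i=29 'b': node 12→6 (via fail)
i=30 'd': node 6→5 (via fail)
i=31 'b': node 5→6
i=32 'a': node 6→1 (via fail)
i=33 'c': node 1→2  → match P0@[32:33],P2@[33:33]
i=34 'd': node 2→4 (via fail)  → match P1@[33:34]
i=35 'a': node 4→1 (via fail)
i=36 'c': node 1→2  → match P0@[35:36],P2@[36:36]
i=37 'b': node 2→0 (via fail)
i=38 'c': node 0→3  → match P2@[38:38]
i=39 'd': node 3→4  → match P1@[38:39]
i=40 'e': node 4→0 (via fail)
i=41 'c': node 0→3  → match P2@[41:41]
i=42 'e': node 3→11
i=43 'd': node 11→12  → match P4@[41:43]
i=44 'a': node 12→1 (via fail)
i=45 'e': node 1→0 (via fail)
i=46 'e': node 0→0
i=47 'b': node 0→0
i=48 'd': node 0→5
i=49 'c': node 5→3 (via fail)  → match P2@[49:49]
i=50 'e': node 3→11
i=51 'e': node 11→0 (via fail)
i=52 'c': node 0→3  → match P2@[52:52]
i=53 'd': node 3→4  → match P1@[52:53]
i=54 'b': node 4→6 (via fail)
i=55 'b': node 6→7
i=56 'c': node 7→8  → match P2@[56:56]
i=57 'e': node 8→9

All matches (sorted): [[1,0],[1,2],[2,1],[5,2],[7,3],[7,4],[8,2],[10,4],[14,0],[14,2],[15,2],[17,4],[18,2],[19,2],[21,4],[22,2],[24,4],[26,2],[28,4],[33,0],[33,2],[34,1],[36,0],[36,2],[38,2],[39,1],[41,2],[43,4],[49,2],[52,2],[53,1],[56,2]]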